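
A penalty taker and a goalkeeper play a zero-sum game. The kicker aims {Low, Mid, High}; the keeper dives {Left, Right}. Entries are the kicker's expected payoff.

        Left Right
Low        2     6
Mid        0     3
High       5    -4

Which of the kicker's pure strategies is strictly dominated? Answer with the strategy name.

Mid

Low gives a strictly higher payoff than Mid against every column: 2 > 0, 6 > 3.
So Mid is strictly dominated and the kicker never plays it.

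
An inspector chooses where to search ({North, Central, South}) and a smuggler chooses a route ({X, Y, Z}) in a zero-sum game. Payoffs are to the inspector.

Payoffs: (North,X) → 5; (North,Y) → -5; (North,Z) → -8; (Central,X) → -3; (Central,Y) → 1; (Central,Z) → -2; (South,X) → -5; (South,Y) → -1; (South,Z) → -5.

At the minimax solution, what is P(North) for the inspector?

1/14

Row minima: North → -8, Central → -3, South → -5; maximin = -3.
Column maxima: X → 5, Y → 1, Z → -2; minimax = -2.
-3 ≠ -2, so there is no saddle point; optimal play is mixed.
South is strictly dominated by Central, so the inspector never plays it.
Y is strictly dominated by Z (it gives the inspector strictly more in every row), so the smuggler never plays it.
On the remaining 2×2 (North, Central vs X, Z):
Let the inspector play North with probability p. Expected payoff against X: 5p + (-3)(1−p) = 8p − 3; against Z: (-8)p + (-2)(1−p) = −6p − 2.
Setting these equal: 8p − 3 = −6p − 2 ⇒ 14p = 1 ⇒ p = 1/14, and the value is (8)·(1/14) − 3 = -17/7.
For the smuggler: with q = P(X), equating North's and Central's payoffs gives 13q − 8 = −q − 2 ⇒ q = 3/7.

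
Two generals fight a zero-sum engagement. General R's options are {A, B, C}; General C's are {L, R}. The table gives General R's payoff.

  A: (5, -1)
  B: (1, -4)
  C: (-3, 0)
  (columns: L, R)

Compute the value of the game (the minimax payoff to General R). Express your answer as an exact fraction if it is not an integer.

Row minima: A → -1, B → -4, C → -3; maximin = -1.
Column maxima: L → 5, R → 0; minimax = 0.
-1 ≠ 0, so there is no saddle point; optimal play is mixed.
B is strictly dominated by A, so General R never plays it.
On the remaining 2×2 (A, C vs L, R):
Let General R play A with probability p. Expected payoff against L: 5p + (-3)(1−p) = 8p − 3; against R: (-1)p + 0(1−p) = −p.
Setting these equal: 8p − 3 = −p ⇒ 9p = 3 ⇒ p = 1/3, and the value is (8)·(1/3) − 3 = -1/3.
For General C: with q = P(L), equating A's and C's payoffs gives 6q − 1 = −3q ⇒ q = 1/9.

-1/3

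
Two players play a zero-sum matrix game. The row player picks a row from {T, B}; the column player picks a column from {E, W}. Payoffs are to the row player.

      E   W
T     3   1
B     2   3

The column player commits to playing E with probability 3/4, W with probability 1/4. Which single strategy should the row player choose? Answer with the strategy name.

T

Expected payoff of T: (3/4)·3 + (1/4)·1 = 5/2.
Expected payoff of B: (3/4)·2 + (1/4)·3 = 9/4.
The largest is 5/2, so the row player's best response is T.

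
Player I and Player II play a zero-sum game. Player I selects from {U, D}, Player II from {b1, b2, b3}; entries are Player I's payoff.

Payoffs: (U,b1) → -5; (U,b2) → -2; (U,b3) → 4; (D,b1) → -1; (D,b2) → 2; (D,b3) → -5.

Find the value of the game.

-29/13

Row minima: U → -5, D → -5; maximin = -5.
Column maxima: b1 → -1, b2 → 2, b3 → 4; minimax = -1.
-5 ≠ -1, so there is no saddle point; optimal play is mixed.
b2 is strictly dominated by b1 (it gives Player I strictly more in every row), so Player II never plays it.
On the remaining 2×2 (U, D vs b1, b3):
Let Player I play U with probability p. Expected payoff against b1: (-5)p + (-1)(1−p) = −4p − 1; against b3: 4p + (-5)(1−p) = 9p − 5.
Setting these equal: −4p − 1 = 9p − 5 ⇒ −13p = -4 ⇒ p = 4/13, and the value is (-4)·(4/13) − 1 = -29/13.
For Player II: with q = P(b1), equating U's and D's payoffs gives −9q + 4 = 4q − 5 ⇒ q = 9/13.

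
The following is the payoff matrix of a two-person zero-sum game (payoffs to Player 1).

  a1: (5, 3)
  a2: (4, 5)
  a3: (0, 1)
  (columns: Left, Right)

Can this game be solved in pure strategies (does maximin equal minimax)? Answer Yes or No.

Row minima: a1 → 3, a2 → 4, a3 → 0; maximin = 4.
Column maxima: Left → 5, Right → 5; minimax = 5.
4 ≠ 5, so no pure-strategy equilibrium exists.

No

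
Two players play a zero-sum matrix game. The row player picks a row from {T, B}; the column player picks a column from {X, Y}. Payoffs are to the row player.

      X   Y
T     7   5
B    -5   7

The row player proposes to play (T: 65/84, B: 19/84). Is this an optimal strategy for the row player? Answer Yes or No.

No

Against X this mix gives (65/84)·7 + (19/84)·(-5) = 30/7.
Against Y this mix gives (65/84)·5 + (19/84)·7 = 229/42.
The column player will play X, holding the row player to 30/7. Shifting weight toward the row that does better against X would raise this floor (the equalizing mix achieves 37/7 against both X and Y), so the proposed strategy is not optimal.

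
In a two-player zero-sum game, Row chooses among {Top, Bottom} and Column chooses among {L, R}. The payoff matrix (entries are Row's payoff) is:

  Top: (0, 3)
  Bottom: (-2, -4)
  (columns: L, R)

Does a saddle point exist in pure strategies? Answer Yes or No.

Row minima: Top → 0, Bottom → -4; maximin = 0.
Column maxima: L → 0, R → 3; minimax = 0.
maximin = minimax = 0, so a saddle point exists.

Yes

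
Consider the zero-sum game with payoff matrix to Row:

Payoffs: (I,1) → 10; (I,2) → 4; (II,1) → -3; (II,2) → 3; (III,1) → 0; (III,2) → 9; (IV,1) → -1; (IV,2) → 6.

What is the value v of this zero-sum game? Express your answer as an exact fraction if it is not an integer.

Row minima: I → 4, II → -3, III → 0, IV → -1; maximin = 4.
Column maxima: 1 → 10, 2 → 9; minimax = 9.
4 ≠ 9, so there is no saddle point; optimal play is mixed.
II is strictly dominated by I, so Row never plays it.
IV is strictly dominated by III, so Row never plays it.
On the remaining 2×2 (I, III vs 1, 2):
Let Row play I with probability p. Expected payoff against 1: 10p + 0(1−p) = 10p; against 2: 4p + 9(1−p) = −5p + 9.
Setting these equal: 10p = −5p + 9 ⇒ 15p = 9 ⇒ p = 3/5, and the value is (10)·(3/5) = 6.
For Column: with q = P(1), equating I's and III's payoffs gives 6q + 4 = −9q + 9 ⇒ q = 1/3.

6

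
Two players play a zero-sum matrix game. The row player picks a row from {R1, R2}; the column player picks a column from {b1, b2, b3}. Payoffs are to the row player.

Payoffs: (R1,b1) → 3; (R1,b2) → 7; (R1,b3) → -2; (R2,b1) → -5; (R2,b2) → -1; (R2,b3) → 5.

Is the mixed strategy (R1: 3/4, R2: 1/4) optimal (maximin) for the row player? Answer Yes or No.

Against b1 this mix gives (3/4)·3 + (1/4)·(-5) = 1.
Against b2 this mix gives (3/4)·7 + (1/4)·(-1) = 5.
Against b3 this mix gives (3/4)·(-2) + (1/4)·5 = -1/4.
The column player will play b3, holding the row player to -1/4. Shifting weight toward the row that does better against b3 would raise this floor (the equalizing mix achieves 1/3 against both b3 and b1), so the proposed strategy is not optimal.

No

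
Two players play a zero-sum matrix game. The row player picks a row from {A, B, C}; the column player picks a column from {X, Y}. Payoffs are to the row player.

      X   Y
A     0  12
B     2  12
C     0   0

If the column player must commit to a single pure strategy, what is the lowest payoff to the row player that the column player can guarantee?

2

Column maxima: X → 2, Y → 12.
The smallest of these is 2.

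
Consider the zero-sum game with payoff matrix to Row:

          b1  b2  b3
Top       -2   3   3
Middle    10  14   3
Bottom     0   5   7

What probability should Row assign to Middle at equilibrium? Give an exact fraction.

1/2

Row minima: Top → -2, Middle → 3, Bottom → 0; maximin = 3.
Column maxima: b1 → 10, b2 → 14, b3 → 7; minimax = 7.
3 ≠ 7, so there is no saddle point; optimal play is mixed.
Top is strictly dominated by Bottom, so Row never plays it.
b2 is strictly dominated by b1 (it gives Row strictly more in every row), so Column never plays it.
On the remaining 2×2 (Middle, Bottom vs b1, b3):
Let Row play Middle with probability p. Expected payoff against b1: 10p + 0(1−p) = 10p; against b3: 3p + 7(1−p) = −4p + 7.
Setting these equal: 10p = −4p + 7 ⇒ 14p = 7 ⇒ p = 1/2, and the value is (10)·(1/2) = 5.
For Column: with q = P(b1), equating Middle's and Bottom's payoffs gives 7q + 3 = −7q + 7 ⇒ q = 2/7.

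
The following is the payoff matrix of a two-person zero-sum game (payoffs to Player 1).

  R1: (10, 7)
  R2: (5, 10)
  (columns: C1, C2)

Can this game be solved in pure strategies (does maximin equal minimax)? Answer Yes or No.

Row minima: R1 → 7, R2 → 5; maximin = 7.
Column maxima: C1 → 10, C2 → 10; minimax = 10.
7 ≠ 10, so no pure-strategy equilibrium exists.

No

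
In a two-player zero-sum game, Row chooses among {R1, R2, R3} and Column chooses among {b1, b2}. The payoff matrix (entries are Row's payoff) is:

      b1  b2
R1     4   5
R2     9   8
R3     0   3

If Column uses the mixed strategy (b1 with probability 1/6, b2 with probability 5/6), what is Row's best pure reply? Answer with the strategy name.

R2

Expected payoff of R1: (1/6)·4 + (5/6)·5 = 29/6.
Expected payoff of R2: (1/6)·9 + (5/6)·8 = 49/6.
Expected payoff of R3: (1/6)·0 + (5/6)·3 = 5/2.
The largest is 49/6, so Row's best response is R2.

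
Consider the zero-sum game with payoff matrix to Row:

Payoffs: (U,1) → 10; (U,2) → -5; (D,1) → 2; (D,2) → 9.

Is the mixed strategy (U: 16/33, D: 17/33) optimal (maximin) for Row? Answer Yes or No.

Against 1 this mix gives (16/33)·10 + (17/33)·2 = 194/33.
Against 2 this mix gives (16/33)·(-5) + (17/33)·9 = 73/33.
Column will play 2, holding Row to 73/33. Shifting weight toward the row that does better against 2 would raise this floor (the equalizing mix achieves 50/11 against both 2 and 1), so the proposed strategy is not optimal.

No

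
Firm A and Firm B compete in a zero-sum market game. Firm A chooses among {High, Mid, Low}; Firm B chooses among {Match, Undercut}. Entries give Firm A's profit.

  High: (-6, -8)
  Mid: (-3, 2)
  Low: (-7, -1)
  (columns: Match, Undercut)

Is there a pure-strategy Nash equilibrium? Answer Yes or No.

Yes

Row minima: High → -8, Mid → -3, Low → -7; maximin = -3.
Column maxima: Match → -3, Undercut → 2; minimax = -3.
maximin = minimax = -3, so a saddle point exists.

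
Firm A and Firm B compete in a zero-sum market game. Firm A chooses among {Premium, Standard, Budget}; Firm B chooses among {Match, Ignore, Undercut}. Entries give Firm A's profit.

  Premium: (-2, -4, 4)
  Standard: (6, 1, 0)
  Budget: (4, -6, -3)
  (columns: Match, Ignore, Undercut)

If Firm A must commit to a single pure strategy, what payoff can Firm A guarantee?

Row minima: Premium → -4, Standard → 0, Budget → -6.
The best of these is 0.

0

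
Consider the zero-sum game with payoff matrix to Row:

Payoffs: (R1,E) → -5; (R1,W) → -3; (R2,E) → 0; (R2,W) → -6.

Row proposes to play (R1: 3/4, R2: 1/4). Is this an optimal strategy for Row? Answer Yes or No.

Against E this mix gives (3/4)·(-5) + (1/4)·0 = -15/4.
Against W this mix gives (3/4)·(-3) + (1/4)·(-6) = -15/4.
All of Column's active replies (E, W) yield -15/4, and no column does worse for Row. The mix makes Column indifferent and guarantees -15/4, so it is optimal.

Yes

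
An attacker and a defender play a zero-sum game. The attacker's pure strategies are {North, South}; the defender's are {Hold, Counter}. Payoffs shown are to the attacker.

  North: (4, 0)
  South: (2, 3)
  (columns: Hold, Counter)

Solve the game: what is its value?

Row minima: North → 0, South → 2; maximin = 2.
Column maxima: Hold → 4, Counter → 3; minimax = 3.
2 ≠ 3, so there is no saddle point; optimal play is mixed.
Let the attacker play North with probability p. Expected payoff against Hold: 4p + 2(1−p) = 2p + 2; against Counter: 0p + 3(1−p) = −3p + 3.
Setting these equal: 2p + 2 = −3p + 3 ⇒ 5p = 1 ⇒ p = 1/5, and the value is (2)·(1/5) + 2 = 12/5.
For the defender: with q = P(Hold), equating North's and South's payoffs gives 4q = −q + 3 ⇒ q = 3/5.

12/5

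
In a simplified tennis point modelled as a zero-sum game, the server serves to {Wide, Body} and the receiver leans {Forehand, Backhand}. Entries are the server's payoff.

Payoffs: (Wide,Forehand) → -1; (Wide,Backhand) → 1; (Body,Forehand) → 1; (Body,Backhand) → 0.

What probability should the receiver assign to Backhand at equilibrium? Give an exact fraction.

2/3

Row minima: Wide → -1, Body → 0; maximin = 0.
Column maxima: Forehand → 1, Backhand → 1; minimax = 1.
0 ≠ 1, so there is no saddle point; optimal play is mixed.
Let the server play Wide with probability p. Expected payoff against Forehand: (-1)p + 1(1−p) = −2p + 1; against Backhand: 1p + 0(1−p) = p.
Setting these equal: −2p + 1 = p ⇒ −3p = -1 ⇒ p = 1/3, and the value is (-2)·(1/3) + 1 = 1/3.
For the receiver: with q = P(Forehand), equating Wide's and Body's payoffs gives −2q + 1 = q ⇒ q = 1/3.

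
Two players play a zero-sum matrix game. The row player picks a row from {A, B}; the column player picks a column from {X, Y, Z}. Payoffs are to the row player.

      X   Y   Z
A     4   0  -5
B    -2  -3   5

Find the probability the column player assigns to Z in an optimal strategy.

Row minima: A → -5, B → -3; maximin = -3.
Column maxima: X → 4, Y → 0, Z → 5; minimax = 0.
-3 ≠ 0, so there is no saddle point; optimal play is mixed.
X is strictly dominated by Y (it gives the row player strictly more in every row), so the column player never plays it.
On the remaining 2×2 (A, B vs Y, Z):
Let the row player play A with probability p. Expected payoff against Y: 0p + (-3)(1−p) = 3p − 3; against Z: (-5)p + 5(1−p) = −10p + 5.
Setting these equal: 3p − 3 = −10p + 5 ⇒ 13p = 8 ⇒ p = 8/13, and the value is (3)·(8/13) − 3 = -15/13.
For the column player: with q = P(Y), equating A's and B's payoffs gives 5q − 5 = −8q + 5 ⇒ q = 10/13.

3/13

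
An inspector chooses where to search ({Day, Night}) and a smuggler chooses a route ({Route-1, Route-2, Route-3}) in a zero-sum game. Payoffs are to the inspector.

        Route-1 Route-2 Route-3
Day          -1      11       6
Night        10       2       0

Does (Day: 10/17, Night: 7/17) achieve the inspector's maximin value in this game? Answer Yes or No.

Against Route-1 this mix gives (10/17)·(-1) + (7/17)·10 = 60/17.
Against Route-2 this mix gives (10/17)·11 + (7/17)·2 = 124/17.
Against Route-3 this mix gives (10/17)·6 + (7/17)·0 = 60/17.
All of the smuggler's active replies (Route-1, Route-3) yield 60/17, and no column does worse for the inspector. The mix makes the smuggler indifferent and guarantees 60/17, so it is optimal.

Yes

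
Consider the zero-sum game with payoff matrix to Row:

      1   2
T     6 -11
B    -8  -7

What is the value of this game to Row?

-65/9

Row minima: T → -11, B → -8; maximin = -8.
Column maxima: 1 → 6, 2 → -7; minimax = -7.
-8 ≠ -7, so there is no saddle point; optimal play is mixed.
Let Row play T with probability p. Expected payoff against 1: 6p + (-8)(1−p) = 14p − 8; against 2: (-11)p + (-7)(1−p) = −4p − 7.
Setting these equal: 14p − 8 = −4p − 7 ⇒ 18p = 1 ⇒ p = 1/18, and the value is (14)·(1/18) − 8 = -65/9.
For Column: with q = P(1), equating T's and B's payoffs gives 17q − 11 = −q − 7 ⇒ q = 2/9.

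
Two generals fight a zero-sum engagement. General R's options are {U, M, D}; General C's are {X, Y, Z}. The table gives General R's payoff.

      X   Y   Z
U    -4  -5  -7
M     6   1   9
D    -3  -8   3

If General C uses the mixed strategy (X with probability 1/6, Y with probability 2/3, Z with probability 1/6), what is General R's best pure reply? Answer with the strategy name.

M

Expected payoff of U: (1/6)·(-4) + (2/3)·(-5) + (1/6)·(-7) = -31/6.
Expected payoff of M: (1/6)·6 + (2/3)·1 + (1/6)·9 = 19/6.
Expected payoff of D: (1/6)·(-3) + (2/3)·(-8) + (1/6)·3 = -16/3.
The largest is 19/6, so General R's best response is M.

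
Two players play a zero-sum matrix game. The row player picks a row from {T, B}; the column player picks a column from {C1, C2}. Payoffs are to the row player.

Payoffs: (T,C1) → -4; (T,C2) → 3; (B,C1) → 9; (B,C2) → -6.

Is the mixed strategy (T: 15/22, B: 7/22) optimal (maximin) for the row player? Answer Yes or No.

Against C1 this mix gives (15/22)·(-4) + (7/22)·9 = 3/22.
Against C2 this mix gives (15/22)·3 + (7/22)·(-6) = 3/22.
All of the column player's active replies (C1, C2) yield 3/22, and no column does worse for the row player. The mix makes the column player indifferent and guarantees 3/22, so it is optimal.

Yes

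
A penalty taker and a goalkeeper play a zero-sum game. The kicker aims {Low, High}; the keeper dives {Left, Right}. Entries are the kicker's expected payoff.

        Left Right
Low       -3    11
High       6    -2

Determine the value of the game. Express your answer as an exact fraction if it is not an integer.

30/11

Row minima: Low → -3, High → -2; maximin = -2.
Column maxima: Left → 6, Right → 11; minimax = 6.
-2 ≠ 6, so there is no saddle point; optimal play is mixed.
Let the kicker play Low with probability p. Expected payoff against Left: (-3)p + 6(1−p) = −9p + 6; against Right: 11p + (-2)(1−p) = 13p − 2.
Setting these equal: −9p + 6 = 13p − 2 ⇒ −22p = -8 ⇒ p = 4/11, and the value is (-9)·(4/11) + 6 = 30/11.
For the keeper: with q = P(Left), equating Low's and High's payoffs gives −14q + 11 = 8q − 2 ⇒ q = 13/22.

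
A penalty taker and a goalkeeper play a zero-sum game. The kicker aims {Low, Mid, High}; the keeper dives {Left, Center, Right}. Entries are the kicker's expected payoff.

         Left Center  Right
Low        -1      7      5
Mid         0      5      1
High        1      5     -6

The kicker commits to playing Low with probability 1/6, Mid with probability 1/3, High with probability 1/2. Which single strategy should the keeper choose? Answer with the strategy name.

If the keeper plays Left, the kicker's expected payoff is (1/6)·(-1) + (1/3)·0 + (1/2)·1 = 1/3.
If the keeper plays Center, the kicker's expected payoff is (1/6)·7 + (1/3)·5 + (1/2)·5 = 16/3.
If the keeper plays Right, the kicker's expected payoff is (1/6)·5 + (1/3)·1 + (1/2)·(-6) = -11/6.
The keeper minimizes the kicker's payoff; the smallest is -11/6, so the best response is Right.

Right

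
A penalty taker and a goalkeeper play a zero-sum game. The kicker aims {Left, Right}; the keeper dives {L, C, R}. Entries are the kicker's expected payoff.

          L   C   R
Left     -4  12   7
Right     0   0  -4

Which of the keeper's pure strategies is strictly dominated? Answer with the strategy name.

C

R holds the kicker's payoff strictly below C in every row: 7 < 12, -4 < 0.
So C is strictly dominated for the keeper.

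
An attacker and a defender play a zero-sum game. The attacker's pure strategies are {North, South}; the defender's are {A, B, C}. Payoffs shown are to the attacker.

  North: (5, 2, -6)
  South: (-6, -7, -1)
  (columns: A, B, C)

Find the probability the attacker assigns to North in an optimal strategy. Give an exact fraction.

Row minima: North → -6, South → -7; maximin = -6.
Column maxima: A → 5, B → 2, C → -1; minimax = -1.
-6 ≠ -1, so there is no saddle point; optimal play is mixed.
A is strictly dominated by B (it gives the attacker strictly more in every row), so the defender never plays it.
On the remaining 2×2 (North, South vs B, C):
Let the attacker play North with probability p. Expected payoff against B: 2p + (-7)(1−p) = 9p − 7; against C: (-6)p + (-1)(1−p) = −5p − 1.
Setting these equal: 9p − 7 = −5p − 1 ⇒ 14p = 6 ⇒ p = 3/7, and the value is (9)·(3/7) − 7 = -22/7.
For the defender: with q = P(B), equating North's and South's payoffs gives 8q − 6 = −6q − 1 ⇒ q = 5/14.

3/7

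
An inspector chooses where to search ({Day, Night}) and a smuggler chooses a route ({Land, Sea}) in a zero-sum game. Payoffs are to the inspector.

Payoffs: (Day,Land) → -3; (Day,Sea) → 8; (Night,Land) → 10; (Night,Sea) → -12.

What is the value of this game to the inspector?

4/3

Row minima: Day → -3, Night → -12; maximin = -3.
Column maxima: Land → 10, Sea → 8; minimax = 8.
-3 ≠ 8, so there is no saddle point; optimal play is mixed.
Let the inspector play Day with probability p. Expected payoff against Land: (-3)p + 10(1−p) = −13p + 10; against Sea: 8p + (-12)(1−p) = 20p − 12.
Setting these equal: −13p + 10 = 20p − 12 ⇒ −33p = -22 ⇒ p = 2/3, and the value is (-13)·(2/3) + 10 = 4/3.
For the smuggler: with q = P(Land), equating Day's and Night's payoffs gives −11q + 8 = 22q − 12 ⇒ q = 20/33.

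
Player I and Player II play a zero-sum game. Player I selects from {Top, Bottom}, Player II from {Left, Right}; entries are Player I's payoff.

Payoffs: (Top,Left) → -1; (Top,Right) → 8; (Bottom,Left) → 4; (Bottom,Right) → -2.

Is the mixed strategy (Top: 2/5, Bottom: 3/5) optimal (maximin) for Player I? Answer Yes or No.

Yes

Against Left this mix gives (2/5)·(-1) + (3/5)·4 = 2.
Against Right this mix gives (2/5)·8 + (3/5)·(-2) = 2.
All of Player II's active replies (Left, Right) yield 2, and no column does worse for Player I. The mix makes Player II indifferent and guarantees 2, so it is optimal.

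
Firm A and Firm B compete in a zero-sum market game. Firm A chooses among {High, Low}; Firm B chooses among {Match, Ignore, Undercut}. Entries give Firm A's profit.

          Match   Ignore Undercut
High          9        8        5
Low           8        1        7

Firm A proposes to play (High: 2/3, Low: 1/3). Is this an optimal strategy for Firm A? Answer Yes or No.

Against Match this mix gives (2/3)·9 + (1/3)·8 = 26/3.
Against Ignore this mix gives (2/3)·8 + (1/3)·1 = 17/3.
Against Undercut this mix gives (2/3)·5 + (1/3)·7 = 17/3.
All of Firm B's active replies (Ignore, Undercut) yield 17/3, and no column does worse for Firm A. The mix makes Firm B indifferent and guarantees 17/3, so it is optimal.

Yes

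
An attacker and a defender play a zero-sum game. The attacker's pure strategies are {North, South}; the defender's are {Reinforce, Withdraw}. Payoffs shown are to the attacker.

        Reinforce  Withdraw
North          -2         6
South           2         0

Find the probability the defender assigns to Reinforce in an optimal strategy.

Row minima: North → -2, South → 0; maximin = 0.
Column maxima: Reinforce → 2, Withdraw → 6; minimax = 2.
0 ≠ 2, so there is no saddle point; optimal play is mixed.
Let the attacker play North with probability p. Expected payoff against Reinforce: (-2)p + 2(1−p) = −4p + 2; against Withdraw: 6p + 0(1−p) = 6p.
Setting these equal: −4p + 2 = 6p ⇒ −10p = -2 ⇒ p = 1/5, and the value is (-4)·(1/5) + 2 = 6/5.
For the defender: with q = P(Reinforce), equating North's and South's payoffs gives −8q + 6 = 2q ⇒ q = 3/5.

3/5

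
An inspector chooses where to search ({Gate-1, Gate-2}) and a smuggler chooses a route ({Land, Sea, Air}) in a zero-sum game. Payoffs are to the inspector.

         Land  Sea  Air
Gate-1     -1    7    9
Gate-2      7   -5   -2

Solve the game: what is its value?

Row minima: Gate-1 → -1, Gate-2 → -5; maximin = -1.
Column maxima: Land → 7, Sea → 7, Air → 9; minimax = 7.
-1 ≠ 7, so there is no saddle point; optimal play is mixed.
Air is strictly dominated by Sea (it gives the inspector strictly more in every row), so the smuggler never plays it.
On the remaining 2×2 (Gate-1, Gate-2 vs Land, Sea):
Let the inspector play Gate-1 with probability p. Expected payoff against Land: (-1)p + 7(1−p) = −8p + 7; against Sea: 7p + (-5)(1−p) = 12p − 5.
Setting these equal: −8p + 7 = 12p − 5 ⇒ −20p = -12 ⇒ p = 3/5, and the value is (-8)·(3/5) + 7 = 11/5.
For the smuggler: with q = P(Land), equating Gate-1's and Gate-2's payoffs gives −8q + 7 = 12q − 5 ⇒ q = 3/5.

11/5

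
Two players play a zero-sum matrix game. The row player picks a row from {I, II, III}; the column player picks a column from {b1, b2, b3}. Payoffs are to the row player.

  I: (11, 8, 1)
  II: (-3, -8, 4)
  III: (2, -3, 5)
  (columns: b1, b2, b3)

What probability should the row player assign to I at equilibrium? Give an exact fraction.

Row minima: I → 1, II → -8, III → -3; maximin = 1.
Column maxima: b1 → 11, b2 → 8, b3 → 5; minimax = 5.
1 ≠ 5, so there is no saddle point; optimal play is mixed.
II is strictly dominated by III, so the row player never plays it.
b1 is strictly dominated by b2 (it gives the row player strictly more in every row), so the column player never plays it.
On the remaining 2×2 (I, III vs b2, b3):
Let the row player play I with probability p. Expected payoff against b2: 8p + (-3)(1−p) = 11p − 3; against b3: 1p + 5(1−p) = −4p + 5.
Setting these equal: 11p − 3 = −4p + 5 ⇒ 15p = 8 ⇒ p = 8/15, and the value is (11)·(8/15) − 3 = 43/15.
For the column player: with q = P(b2), equating I's and III's payoffs gives 7q + 1 = −8q + 5 ⇒ q = 4/15.

8/15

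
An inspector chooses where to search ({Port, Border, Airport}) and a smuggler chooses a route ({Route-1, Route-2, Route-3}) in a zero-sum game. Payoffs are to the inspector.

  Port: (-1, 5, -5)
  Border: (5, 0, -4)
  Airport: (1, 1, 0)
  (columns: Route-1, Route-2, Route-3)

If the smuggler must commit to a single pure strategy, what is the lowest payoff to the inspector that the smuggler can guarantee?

0

Column maxima: Route-1 → 5, Route-2 → 5, Route-3 → 0.
The smallest of these is 0.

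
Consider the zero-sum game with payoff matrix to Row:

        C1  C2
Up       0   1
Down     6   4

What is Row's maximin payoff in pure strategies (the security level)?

Row minima: Up → 0, Down → 4.
The best of these is 4.

4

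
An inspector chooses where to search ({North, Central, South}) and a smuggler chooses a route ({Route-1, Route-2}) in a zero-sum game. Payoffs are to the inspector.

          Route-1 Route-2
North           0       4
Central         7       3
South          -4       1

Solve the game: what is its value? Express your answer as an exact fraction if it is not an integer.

Row minima: North → 0, Central → 3, South → -4; maximin = 3.
Column maxima: Route-1 → 7, Route-2 → 4; minimax = 4.
3 ≠ 4, so there is no saddle point; optimal play is mixed.
South is strictly dominated by North, so the inspector never plays it.
On the remaining 2×2 (North, Central vs Route-1, Route-2):
Let the inspector play North with probability p. Expected payoff against Route-1: 0p + 7(1−p) = −7p + 7; against Route-2: 4p + 3(1−p) = p + 3.
Setting these equal: −7p + 7 = p + 3 ⇒ −8p = -4 ⇒ p = 1/2, and the value is (-7)·(1/2) + 7 = 7/2.
For the smuggler: with q = P(Route-1), equating North's and Central's payoffs gives −4q + 4 = 4q + 3 ⇒ q = 1/8.

7/2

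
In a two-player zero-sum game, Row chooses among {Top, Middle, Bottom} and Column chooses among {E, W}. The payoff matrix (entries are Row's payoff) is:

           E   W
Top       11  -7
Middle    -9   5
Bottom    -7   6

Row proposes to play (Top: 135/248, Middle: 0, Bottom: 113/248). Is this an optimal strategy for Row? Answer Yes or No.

No

Against E this mix gives (135/248)·11 + (113/248)·(-7) = 347/124.
Against W this mix gives (135/248)·(-7) + (113/248)·6 = -267/248.
Column will play W, holding Row to -267/248. Shifting weight toward the row that does better against W would raise this floor (the equalizing mix achieves 17/31 against both W and E), so the proposed strategy is not optimal.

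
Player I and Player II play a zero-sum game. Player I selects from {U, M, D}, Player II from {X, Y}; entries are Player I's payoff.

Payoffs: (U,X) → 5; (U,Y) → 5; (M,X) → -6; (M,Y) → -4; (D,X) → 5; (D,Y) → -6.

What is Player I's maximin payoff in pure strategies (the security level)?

5

Row minima: U → 5, M → -6, D → -6.
The best of these is 5.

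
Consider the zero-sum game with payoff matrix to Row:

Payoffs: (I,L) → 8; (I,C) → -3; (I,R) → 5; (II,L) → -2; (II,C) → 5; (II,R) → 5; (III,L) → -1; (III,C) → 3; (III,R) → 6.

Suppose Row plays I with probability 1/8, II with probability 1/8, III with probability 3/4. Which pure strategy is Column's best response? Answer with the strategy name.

If Column plays L, Row's expected payoff is (1/8)·8 + (1/8)·(-2) + (3/4)·(-1) = 0.
If Column plays C, Row's expected payoff is (1/8)·(-3) + (1/8)·5 + (3/4)·3 = 5/2.
If Column plays R, Row's expected payoff is (1/8)·5 + (1/8)·5 + (3/4)·6 = 23/4.
Column minimizes Row's payoff; the smallest is 0, so the best response is L.

L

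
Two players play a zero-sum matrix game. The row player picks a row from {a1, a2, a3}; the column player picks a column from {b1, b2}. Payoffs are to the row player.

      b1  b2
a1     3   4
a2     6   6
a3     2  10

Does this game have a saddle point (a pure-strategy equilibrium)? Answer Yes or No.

Yes

Row minima: a1 → 3, a2 → 6, a3 → 2; maximin = 6.
Column maxima: b1 → 6, b2 → 10; minimax = 6.
maximin = minimax = 6, so a saddle point exists.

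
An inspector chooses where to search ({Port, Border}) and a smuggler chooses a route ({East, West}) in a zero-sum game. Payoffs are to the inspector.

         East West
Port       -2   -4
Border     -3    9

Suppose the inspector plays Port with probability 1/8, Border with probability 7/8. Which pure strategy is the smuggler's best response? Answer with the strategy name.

East

If the smuggler plays East, the inspector's expected payoff is (1/8)·(-2) + (7/8)·(-3) = -23/8.
If the smuggler plays West, the inspector's expected payoff is (1/8)·(-4) + (7/8)·9 = 59/8.
The smuggler minimizes the inspector's payoff; the smallest is -23/8, so the best response is East.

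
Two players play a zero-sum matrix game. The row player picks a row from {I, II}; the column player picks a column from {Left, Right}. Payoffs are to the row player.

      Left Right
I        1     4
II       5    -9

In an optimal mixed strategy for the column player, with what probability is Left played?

13/17

Row minima: I → 1, II → -9; maximin = 1.
Column maxima: Left → 5, Right → 4; minimax = 4.
1 ≠ 4, so there is no saddle point; optimal play is mixed.
Let the row player play I with probability p. Expected payoff against Left: 1p + 5(1−p) = −4p + 5; against Right: 4p + (-9)(1−p) = 13p − 9.
Setting these equal: −4p + 5 = 13p − 9 ⇒ −17p = -14 ⇒ p = 14/17, and the value is (-4)·(14/17) + 5 = 29/17.
For the column player: with q = P(Left), equating I's and II's payoffs gives −3q + 4 = 14q − 9 ⇒ q = 13/17.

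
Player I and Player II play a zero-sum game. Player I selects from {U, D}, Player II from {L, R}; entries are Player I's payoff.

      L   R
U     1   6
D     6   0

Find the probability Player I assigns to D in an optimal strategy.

Row minima: U → 1, D → 0; maximin = 1.
Column maxima: L → 6, R → 6; minimax = 6.
1 ≠ 6, so there is no saddle point; optimal play is mixed.
Let Player I play U with probability p. Expected payoff against L: 1p + 6(1−p) = −5p + 6; against R: 6p + 0(1−p) = 6p.
Setting these equal: −5p + 6 = 6p ⇒ −11p = -6 ⇒ p = 6/11, and the value is (-5)·(6/11) + 6 = 36/11.
For Player II: with q = P(L), equating U's and D's payoffs gives −5q + 6 = 6q ⇒ q = 6/11.

5/11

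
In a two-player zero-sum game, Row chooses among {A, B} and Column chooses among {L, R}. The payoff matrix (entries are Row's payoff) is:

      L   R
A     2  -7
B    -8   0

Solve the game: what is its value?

-56/17

Row minima: A → -7, B → -8; maximin = -7.
Column maxima: L → 2, R → 0; minimax = 0.
-7 ≠ 0, so there is no saddle point; optimal play is mixed.
Let Row play A with probability p. Expected payoff against L: 2p + (-8)(1−p) = 10p − 8; against R: (-7)p + 0(1−p) = −7p.
Setting these equal: 10p − 8 = −7p ⇒ 17p = 8 ⇒ p = 8/17, and the value is (10)·(8/17) − 8 = -56/17.
For Column: with q = P(L), equating A's and B's payoffs gives 9q − 7 = −8q ⇒ q = 7/17.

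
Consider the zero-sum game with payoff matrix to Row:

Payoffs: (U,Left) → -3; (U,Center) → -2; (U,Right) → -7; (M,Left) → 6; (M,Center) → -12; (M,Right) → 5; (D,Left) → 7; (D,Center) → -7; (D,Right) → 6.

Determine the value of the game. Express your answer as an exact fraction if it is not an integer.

-61/18

Row minima: U → -7, M → -12, D → -7; maximin = -7.
Column maxima: Left → 7, Center → -2, Right → 6; minimax = -2.
-7 ≠ -2, so there is no saddle point; optimal play is mixed.
M is strictly dominated by D, so Row never plays it.
Left is strictly dominated by Right (it gives Row strictly more in every row), so Column never plays it.
On the remaining 2×2 (U, D vs Center, Right):
Let Row play U with probability p. Expected payoff against Center: (-2)p + (-7)(1−p) = 5p − 7; against Right: (-7)p + 6(1−p) = −13p + 6.
Setting these equal: 5p − 7 = −13p + 6 ⇒ 18p = 13 ⇒ p = 13/18, and the value is (5)·(13/18) − 7 = -61/18.
For Column: with q = P(Center), equating U's and D's payoffs gives 5q − 7 = −13q + 6 ⇒ q = 13/18.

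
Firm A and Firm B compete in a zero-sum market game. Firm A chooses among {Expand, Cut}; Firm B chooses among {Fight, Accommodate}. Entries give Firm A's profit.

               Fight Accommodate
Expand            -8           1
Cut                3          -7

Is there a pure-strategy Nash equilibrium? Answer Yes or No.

Row minima: Expand → -8, Cut → -7; maximin = -7.
Column maxima: Fight → 3, Accommodate → 1; minimax = 1.
-7 ≠ 1, so no pure-strategy equilibrium exists.

No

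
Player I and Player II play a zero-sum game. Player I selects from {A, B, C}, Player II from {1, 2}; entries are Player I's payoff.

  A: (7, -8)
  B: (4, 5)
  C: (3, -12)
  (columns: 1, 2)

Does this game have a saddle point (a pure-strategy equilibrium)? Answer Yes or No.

No

Row minima: A → -8, B → 4, C → -12; maximin = 4.
Column maxima: 1 → 7, 2 → 5; minimax = 5.
4 ≠ 5, so no pure-strategy equilibrium exists.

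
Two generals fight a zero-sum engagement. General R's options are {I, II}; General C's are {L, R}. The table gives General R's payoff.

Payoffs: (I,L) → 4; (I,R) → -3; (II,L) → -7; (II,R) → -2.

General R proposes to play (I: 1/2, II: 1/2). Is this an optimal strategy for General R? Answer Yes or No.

No

Against L this mix gives (1/2)·4 + (1/2)·(-7) = -3/2.
Against R this mix gives (1/2)·(-3) + (1/2)·(-2) = -5/2.
General C will play R, holding General R to -5/2. Shifting weight toward the row that does better against R would raise this floor (the equalizing mix achieves -29/12 against both R and L), so the proposed strategy is not optimal.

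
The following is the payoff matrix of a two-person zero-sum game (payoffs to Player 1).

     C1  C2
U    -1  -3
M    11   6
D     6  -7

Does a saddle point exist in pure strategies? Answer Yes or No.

Yes

Row minima: U → -3, M → 6, D → -7; maximin = 6.
Column maxima: C1 → 11, C2 → 6; minimax = 6.
maximin = minimax = 6, so a saddle point exists.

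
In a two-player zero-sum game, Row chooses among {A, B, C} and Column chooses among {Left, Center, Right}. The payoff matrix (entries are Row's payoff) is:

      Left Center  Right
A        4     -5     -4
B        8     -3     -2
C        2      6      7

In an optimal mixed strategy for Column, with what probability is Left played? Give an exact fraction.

3/5

Row minima: A → -5, B → -3, C → 2; maximin = 2.
Column maxima: Left → 8, Center → 6, Right → 7; minimax = 6.
2 ≠ 6, so there is no saddle point; optimal play is mixed.
A is strictly dominated by B, so Row never plays it.
Right is strictly dominated by Center (it gives Row strictly more in every row), so Column never plays it.
On the remaining 2×2 (B, C vs Left, Center):
Let Row play B with probability p. Expected payoff against Left: 8p + 2(1−p) = 6p + 2; against Center: (-3)p + 6(1−p) = −9p + 6.
Setting these equal: 6p + 2 = −9p + 6 ⇒ 15p = 4 ⇒ p = 4/15, and the value is (6)·(4/15) + 2 = 18/5.
For Column: with q = P(Left), equating B's and C's payoffs gives 11q − 3 = −4q + 6 ⇒ q = 3/5.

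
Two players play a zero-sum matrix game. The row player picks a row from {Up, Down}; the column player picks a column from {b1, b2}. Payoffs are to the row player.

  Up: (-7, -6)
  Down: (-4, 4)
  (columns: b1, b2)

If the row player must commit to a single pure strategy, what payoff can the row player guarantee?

-4

Row minima: Up → -7, Down → -4.
The best of these is -4.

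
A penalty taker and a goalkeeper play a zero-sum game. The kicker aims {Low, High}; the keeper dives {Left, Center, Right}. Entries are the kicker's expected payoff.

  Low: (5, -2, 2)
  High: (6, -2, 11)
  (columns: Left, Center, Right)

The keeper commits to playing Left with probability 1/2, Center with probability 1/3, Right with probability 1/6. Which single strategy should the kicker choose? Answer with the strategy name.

Expected payoff of Low: (1/2)·5 + (1/3)·(-2) + (1/6)·2 = 13/6.
Expected payoff of High: (1/2)·6 + (1/3)·(-2) + (1/6)·11 = 25/6.
The largest is 25/6, so the kicker's best response is High.

High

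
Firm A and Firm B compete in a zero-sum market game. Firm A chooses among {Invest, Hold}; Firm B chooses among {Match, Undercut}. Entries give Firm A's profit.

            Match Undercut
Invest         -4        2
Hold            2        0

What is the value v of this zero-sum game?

1/2

Row minima: Invest → -4, Hold → 0; maximin = 0.
Column maxima: Match → 2, Undercut → 2; minimax = 2.
0 ≠ 2, so there is no saddle point; optimal play is mixed.
Let Firm A play Invest with probability p. Expected payoff against Match: (-4)p + 2(1−p) = −6p + 2; against Undercut: 2p + 0(1−p) = 2p.
Setting these equal: −6p + 2 = 2p ⇒ −8p = -2 ⇒ p = 1/4, and the value is (-6)·(1/4) + 2 = 1/2.
For Firm B: with q = P(Match), equating Invest's and Hold's payoffs gives −6q + 2 = 2q ⇒ q = 1/4.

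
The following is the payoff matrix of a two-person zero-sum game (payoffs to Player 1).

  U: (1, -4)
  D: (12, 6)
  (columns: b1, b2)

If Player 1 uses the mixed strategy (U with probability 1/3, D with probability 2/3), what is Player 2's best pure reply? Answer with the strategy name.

b2

If Player 2 plays b1, Player 1's expected payoff is (1/3)·1 + (2/3)·12 = 25/3.
If Player 2 plays b2, Player 1's expected payoff is (1/3)·(-4) + (2/3)·6 = 8/3.
Player 2 minimizes Player 1's payoff; the smallest is 8/3, so the best response is b2.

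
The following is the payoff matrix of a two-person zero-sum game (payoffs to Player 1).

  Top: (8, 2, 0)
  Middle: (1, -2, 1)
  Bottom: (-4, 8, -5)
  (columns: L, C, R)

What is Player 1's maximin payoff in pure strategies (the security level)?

0

Row minima: Top → 0, Middle → -2, Bottom → -5.
The best of these is 0.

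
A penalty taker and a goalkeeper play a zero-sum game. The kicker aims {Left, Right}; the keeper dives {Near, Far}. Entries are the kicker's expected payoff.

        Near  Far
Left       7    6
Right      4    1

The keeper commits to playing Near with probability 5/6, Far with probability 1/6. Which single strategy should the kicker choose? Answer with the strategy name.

Expected payoff of Left: (5/6)·7 + (1/6)·6 = 41/6.
Expected payoff of Right: (5/6)·4 + (1/6)·1 = 7/2.
The largest is 41/6, so the kicker's best response is Left.

Left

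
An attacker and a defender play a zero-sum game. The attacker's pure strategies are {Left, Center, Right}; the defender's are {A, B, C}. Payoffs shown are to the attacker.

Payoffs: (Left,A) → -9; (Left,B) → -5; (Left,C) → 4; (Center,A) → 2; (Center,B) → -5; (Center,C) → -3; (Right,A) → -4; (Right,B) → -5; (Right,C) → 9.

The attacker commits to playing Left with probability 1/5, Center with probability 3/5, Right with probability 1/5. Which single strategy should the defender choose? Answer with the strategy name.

If the defender plays A, the attacker's expected payoff is (1/5)·(-9) + (3/5)·2 + (1/5)·(-4) = -7/5.
If the defender plays B, the attacker's expected payoff is (1/5)·(-5) + (3/5)·(-5) + (1/5)·(-5) = -5.
If the defender plays C, the attacker's expected payoff is (1/5)·4 + (3/5)·(-3) + (1/5)·9 = 4/5.
The defender minimizes the attacker's payoff; the smallest is -5, so the best response is B.

B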